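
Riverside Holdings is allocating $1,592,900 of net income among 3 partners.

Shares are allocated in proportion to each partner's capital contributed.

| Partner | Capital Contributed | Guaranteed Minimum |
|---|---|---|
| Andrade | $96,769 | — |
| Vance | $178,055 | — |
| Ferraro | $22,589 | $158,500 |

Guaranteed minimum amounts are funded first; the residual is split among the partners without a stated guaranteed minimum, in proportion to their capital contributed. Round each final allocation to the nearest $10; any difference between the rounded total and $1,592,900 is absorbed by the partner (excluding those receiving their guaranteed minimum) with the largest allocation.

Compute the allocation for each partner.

Andrade: $505,070 | Vance: $929,330 | Ferraro: $158,500

Guaranteed amounts: Ferraro $158,500. Remaining pool $1,434,400.
Remaining pool split over remaining capital contributed 274,824: Andrade 505,070.35 → $505,070; Vance 929,329.65 → $929,330.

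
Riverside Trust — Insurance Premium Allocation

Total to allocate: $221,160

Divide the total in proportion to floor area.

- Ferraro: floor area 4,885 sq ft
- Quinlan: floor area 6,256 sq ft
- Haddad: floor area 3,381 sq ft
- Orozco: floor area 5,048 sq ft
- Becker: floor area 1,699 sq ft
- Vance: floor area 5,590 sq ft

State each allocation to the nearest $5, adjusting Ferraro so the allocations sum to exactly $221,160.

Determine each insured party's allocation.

Floor area total: 26,859.
Proportional shares: Ferraro 4,885/26,859 × $221,160 = 40,223.63; Quinlan 6,256/26,859 × $221,160 = 51,512.60; Haddad 3,381/26,859 × $221,160 = 27,839.53; Orozco 5,048/26,859 × $221,160 = 41,565.79; Becker 1,699/26,859 × $221,160 = 13,989.76; Vance 5,590/26,859 × $221,160 = 46,028.68.
At nearest $5: Ferraro $40,225; Quinlan $51,515; Haddad $27,840; Orozco $41,565; Becker $13,990; Vance $46,030. Sum = $221,165.
Difference $221,160 − $221,165 = −$5 applied to Ferraro: Ferraro becomes $40,220.

Ferraro: $40,220; Quinlan: $51,515; Haddad: $27,840; Orozco: $41,565; Becker: $13,990; Vance: $46,030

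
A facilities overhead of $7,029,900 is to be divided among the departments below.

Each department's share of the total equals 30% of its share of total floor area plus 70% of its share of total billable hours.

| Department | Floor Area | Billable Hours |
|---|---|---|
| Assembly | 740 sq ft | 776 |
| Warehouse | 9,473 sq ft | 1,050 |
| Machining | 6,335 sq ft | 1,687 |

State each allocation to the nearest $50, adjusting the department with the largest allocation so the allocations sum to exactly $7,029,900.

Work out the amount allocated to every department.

Totals — floor area 16,548, billable hours 3,513.
Blended shares (30% floor area + 70% billable hours): Assembly 0.1680; Warehouse 0.3810; Machining 0.4510.
Proportional shares: Assembly 1,181,312.79; Warehouse 2,678,108.26; Machining 3,170,478.95.
Rounded to nearest $50: Assembly $1,181,300; Warehouse $2,678,100; Machining $3,170,500. Sum = $7,029,900.
No rounding difference to absorb.

Assembly: $1,181,300 | Warehouse: $2,678,100 | Machining: $3,170,500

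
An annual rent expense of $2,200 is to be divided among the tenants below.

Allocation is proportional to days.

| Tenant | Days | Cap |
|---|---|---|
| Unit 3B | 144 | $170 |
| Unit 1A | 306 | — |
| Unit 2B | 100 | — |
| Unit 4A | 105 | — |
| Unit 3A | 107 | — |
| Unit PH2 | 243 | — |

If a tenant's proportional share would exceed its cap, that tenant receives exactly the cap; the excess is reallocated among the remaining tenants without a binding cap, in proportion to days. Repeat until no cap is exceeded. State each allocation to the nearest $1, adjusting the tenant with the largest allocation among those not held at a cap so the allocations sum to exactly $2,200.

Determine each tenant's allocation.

Combined days = 1,005.
Pro-rata shares before constraints: Unit 3B 315.22; Unit 1A 669.85; Unit 2B 218.91; Unit 4A 229.85; Unit 3A 234.23; Unit PH2 531.94.
Held at cap: Unit 3B ($170); residual $2,030 reallocated over remaining days 861.
Shares after redistribution: Unit 1A 721.46 → $721; Unit 2B 235.77 → $236; Unit 4A 247.56 → $248; Unit 3A 252.28 → $252; Unit PH2 572.93 → $573.

Unit 3B: $170 · Unit 1A: $721 · Unit 2B: $236 · Unit 4A: $248 · Unit 3A: $252 · Unit PH2: $573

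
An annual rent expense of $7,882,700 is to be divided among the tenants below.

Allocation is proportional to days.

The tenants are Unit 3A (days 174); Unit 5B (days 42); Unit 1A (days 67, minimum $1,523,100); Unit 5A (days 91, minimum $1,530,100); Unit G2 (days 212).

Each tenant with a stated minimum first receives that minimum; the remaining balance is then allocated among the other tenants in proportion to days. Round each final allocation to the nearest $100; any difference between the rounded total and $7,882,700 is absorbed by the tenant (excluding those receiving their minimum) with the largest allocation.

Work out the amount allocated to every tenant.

Fund the minimums — Unit 1A $1,523,100; Unit 5A $1,530,100. Remaining pool $4,829,500.
Remaining pool split over remaining days 428: Unit 3A 1,963,394.86 → $1,963,400; Unit 5B 473,922.90 → $473,900; Unit G2 2,392,182.24 → $2,392,200.

Unit 3A: $1,963,400 · Unit 5B: $473,900 · Unit 1A: $1,523,100 · Unit 5A: $1,530,100 · Unit G2: $2,392,200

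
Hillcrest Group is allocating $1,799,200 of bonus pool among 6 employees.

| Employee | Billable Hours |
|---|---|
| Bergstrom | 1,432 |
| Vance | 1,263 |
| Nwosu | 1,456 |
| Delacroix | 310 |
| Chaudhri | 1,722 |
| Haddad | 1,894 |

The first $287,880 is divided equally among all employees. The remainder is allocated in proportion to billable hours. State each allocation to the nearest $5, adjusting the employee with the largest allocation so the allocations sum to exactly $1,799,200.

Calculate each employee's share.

Equal tier: $287,880 ÷ 6 = $47,980 apiece.
Remainder $1,511,320 by billable hours (total 8,077): Bergstrom 267,947.29 → $267,945; Vance 236,325.02 → $236,325; Nwosu 272,438.02 → $272,440; Delacroix 58,005.35 → $58,005; Chaudhri 322,210.36 → $322,210; Haddad 354,393.97 → $354,395.
Totals: Bergstrom $47,980 + $267,945 = $315,925; Vance $47,980 + $236,325 = $284,305; Nwosu $47,980 + $272,440 = $320,420; Delacroix $47,980 + $58,005 = $105,985; Chaudhri $47,980 + $322,210 = $370,190; Haddad $47,980 + $354,395 = $402,375.

Bergstrom: $315,925 · Vance: $284,305 · Nwosu: $320,420 · Delacroix: $105,985 · Chaudhri: $370,190 · Haddad: $402,375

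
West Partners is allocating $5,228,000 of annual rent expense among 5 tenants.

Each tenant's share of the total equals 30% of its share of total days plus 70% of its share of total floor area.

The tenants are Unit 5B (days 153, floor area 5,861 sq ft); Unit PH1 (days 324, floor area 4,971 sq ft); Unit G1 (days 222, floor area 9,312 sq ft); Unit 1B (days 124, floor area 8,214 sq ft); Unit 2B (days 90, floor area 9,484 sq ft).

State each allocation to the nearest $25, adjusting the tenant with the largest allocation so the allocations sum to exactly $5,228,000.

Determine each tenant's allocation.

Unit 5B: $829,625 · Unit PH1: $1,037,325 · Unit G1: $1,281,900 · Unit 1B: $1,007,375 · Unit 2B: $1,071,775

Days total 913; floor area total 37,842.
Blended shares (30% days + 70% floor area): Unit 5B 0.1587; Unit PH1 0.1984; Unit G1 0.2452; Unit 1B 0.1927; Unit 2B 0.2050.
Raw shares: Unit 5B 829,633.39; Unit PH1 1,037,316.74; Unit G1 1,281,902.37; Unit 1B 1,007,368.07; Unit 2B 1,071,779.41.
After rounding ($25): Unit 5B $829,625; Unit PH1 $1,037,325; Unit G1 $1,281,900; Unit 1B $1,007,375; Unit 2B $1,071,775. Sum = $5,228,000.
Sum already equals the total — no adjustment.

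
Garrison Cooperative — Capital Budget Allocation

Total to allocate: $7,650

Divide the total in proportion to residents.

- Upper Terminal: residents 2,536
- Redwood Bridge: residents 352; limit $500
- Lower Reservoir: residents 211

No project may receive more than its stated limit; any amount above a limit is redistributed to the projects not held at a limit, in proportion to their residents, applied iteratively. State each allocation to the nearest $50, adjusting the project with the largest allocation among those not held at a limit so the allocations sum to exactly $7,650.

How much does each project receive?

Sum of residents: 3,099.
Unconstrained shares: Upper Terminal 6,260.21; Redwood Bridge 868.93; Lower Reservoir 520.86.
Cap binds for Redwood Bridge ($500); balance $7,150 reallocated over remaining residents 2,747.
Shares after redistribution: Upper Terminal 6,600.80 → $6,600; Lower Reservoir 549.20 → $550.

Upper Terminal: $6,600 | Redwood Bridge: $500 | Lower Reservoir: $550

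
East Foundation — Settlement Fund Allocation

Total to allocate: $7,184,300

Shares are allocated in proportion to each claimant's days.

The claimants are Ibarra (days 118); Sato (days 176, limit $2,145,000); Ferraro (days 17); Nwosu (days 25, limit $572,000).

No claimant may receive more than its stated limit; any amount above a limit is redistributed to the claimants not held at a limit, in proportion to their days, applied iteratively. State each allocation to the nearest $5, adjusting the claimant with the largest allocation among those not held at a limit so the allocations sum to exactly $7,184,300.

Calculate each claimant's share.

Sum of days: 336.
Proportional shares (ignoring caps): Ibarra 2,523,057.74; Sato 3,763,204.76; Ferraro 363,491.37; Nwosu 534,546.13.
Cap binds for Sato ($2,145,000); remaining pool $5,039,300 reallocated over remaining days 160.
Cap binds for Nwosu ($572,000); remaining pool $4,467,300 reallocated over remaining days 135.
Redistributed shares: Ibarra 3,904,751.11 → $3,904,750; Ferraro 562,548.89 → $562,550.

Ibarra: $3,904,750 | Sato: $2,145,000 | Ferraro: $562,550 | Nwosu: $572,000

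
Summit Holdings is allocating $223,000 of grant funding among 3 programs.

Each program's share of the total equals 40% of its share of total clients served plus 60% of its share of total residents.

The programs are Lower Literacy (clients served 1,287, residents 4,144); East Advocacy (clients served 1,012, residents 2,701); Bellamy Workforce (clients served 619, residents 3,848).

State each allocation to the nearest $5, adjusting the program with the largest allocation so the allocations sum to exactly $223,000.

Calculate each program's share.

Totals — clients served 2,918, residents 10,693.
Composite weights (40% clients served + 60% residents): Lower Literacy 0.4089; East Advocacy 0.2903; Bellamy Workforce 0.3008.
Proportional shares: Lower Literacy 91,195.44; East Advocacy 64,732.94; Bellamy Workforce 67,071.62.
At nearest $5: Lower Literacy $91,195; East Advocacy $64,735; Bellamy Workforce $67,070. Sum = $223,000.
Rounded total matches; no reconciliation needed.

Lower Literacy: $91,195 | East Advocacy: $64,735 | Bellamy Workforce: $67,070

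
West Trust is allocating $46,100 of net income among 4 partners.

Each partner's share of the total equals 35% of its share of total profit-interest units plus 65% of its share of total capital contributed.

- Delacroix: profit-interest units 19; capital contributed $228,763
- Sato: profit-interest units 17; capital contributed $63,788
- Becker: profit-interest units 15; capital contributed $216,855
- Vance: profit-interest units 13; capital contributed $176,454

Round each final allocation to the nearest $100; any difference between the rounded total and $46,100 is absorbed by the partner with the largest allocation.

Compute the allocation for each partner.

Delacroix: $14,700 · Sato: $7,100 · Becker: $13,300 · Vance: $11,000

Totals — profit-interest units 64, capital contributed 685,860.
Blended shares (35% profit-interest units + 65% capital contributed): Delacroix 0.3207; Sato 0.1534; Becker 0.2875; Vance 0.2383.
Proportional shares: Delacroix 14,784.66; Sato 7,072.74; Becker 13,255.96; Vance 10,986.64.
At nearest $100: Delacroix $14,800; Sato $7,100; Becker $13,300; Vance $11,000. Sum = $46,200.
Difference $46,100 − $46,200 = −$100 applied to largest allocation (Delacroix): Delacroix becomes $14,700.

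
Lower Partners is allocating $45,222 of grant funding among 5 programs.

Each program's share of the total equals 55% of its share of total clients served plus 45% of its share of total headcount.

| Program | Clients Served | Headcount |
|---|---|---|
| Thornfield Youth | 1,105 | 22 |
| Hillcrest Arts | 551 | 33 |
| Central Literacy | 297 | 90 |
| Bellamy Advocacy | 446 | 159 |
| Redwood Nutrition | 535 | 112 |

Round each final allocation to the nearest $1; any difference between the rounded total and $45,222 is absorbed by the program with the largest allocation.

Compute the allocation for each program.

Thornfield Youth: $10,444 · Hillcrest Arts: $6,285 · Central Literacy: $6,920 · Bellamy Advocacy: $11,559 · Redwood Nutrition: $10,014

Clients served total 2,934; headcount total 416.
Combined weights (55% clients served + 45% headcount): Thornfield Youth 0.2309; Hillcrest Arts 0.1390; Central Literacy 0.1530; Bellamy Advocacy 0.2556; Redwood Nutrition 0.2214.
Proportional shares: Thornfield Youth 10,443.501; Hillcrest Arts 6,285.23; Central Literacy 6,920.35; Bellamy Advocacy 11,558.80; Redwood Nutrition 10,014.12.
After rounding ($1): Thornfield Youth $10,444; Hillcrest Arts $6,285; Central Literacy $6,920; Bellamy Advocacy $11,559; Redwood Nutrition $10,014. Sum = $45,222.
Rounded total matches; no reconciliation needed.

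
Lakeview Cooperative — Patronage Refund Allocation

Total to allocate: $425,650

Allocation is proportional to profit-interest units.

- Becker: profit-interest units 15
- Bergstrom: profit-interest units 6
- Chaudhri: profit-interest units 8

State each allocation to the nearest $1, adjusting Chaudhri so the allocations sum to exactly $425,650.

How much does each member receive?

Becker: $220,164; Bergstrom: $88,066; Chaudhri: $117,420

Combined profit-interest units = 29.
Proportional shares: Becker 15/29 × $425,650 = 220,163.79; Bergstrom 6/29 × $425,650 = 88,065.52; Chaudhri 8/29 × $425,650 = 117,420.69.
Rounded to nearest $1: Becker $220,164; Bergstrom $88,066; Chaudhri $117,421. Sum = $425,651.
Difference $425,650 − $425,651 = −$1 applied to Chaudhri: Chaudhri becomes $117,420.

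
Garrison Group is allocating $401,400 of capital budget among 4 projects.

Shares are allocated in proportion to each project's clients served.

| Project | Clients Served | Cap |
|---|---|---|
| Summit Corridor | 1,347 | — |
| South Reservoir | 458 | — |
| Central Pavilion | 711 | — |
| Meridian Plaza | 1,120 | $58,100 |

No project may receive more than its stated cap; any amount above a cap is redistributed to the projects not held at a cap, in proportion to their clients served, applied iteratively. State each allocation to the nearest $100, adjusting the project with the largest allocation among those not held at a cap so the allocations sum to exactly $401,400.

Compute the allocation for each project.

Sum of clients served: 3,636.
Unconstrained shares: Summit Corridor 148,703.47; South Reservoir 50,561.39; Central Pavilion 78,491.58; Meridian Plaza 123,643.56.
Cap binds for Meridian Plaza ($58,100); remaining pool $343,300 reallocated over remaining clients served 2,516.
Redistributed shares: Summit Corridor 183,793.76 → $183,800; South Reservoir 62,492.61 → $62,500; Central Pavilion 97,013.63 → $97,000.

Summit Corridor: $183,800; South Reservoir: $62,500; Central Pavilion: $97,000; Meridian Plaza: $58,100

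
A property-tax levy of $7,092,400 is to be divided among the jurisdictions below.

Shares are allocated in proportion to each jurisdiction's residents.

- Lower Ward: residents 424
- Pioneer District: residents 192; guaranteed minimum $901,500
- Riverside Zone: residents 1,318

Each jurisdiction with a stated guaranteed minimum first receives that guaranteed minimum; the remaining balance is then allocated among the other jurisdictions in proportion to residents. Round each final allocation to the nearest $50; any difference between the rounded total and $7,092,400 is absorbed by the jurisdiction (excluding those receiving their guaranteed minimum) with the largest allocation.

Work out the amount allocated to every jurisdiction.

Lower Ward: $1,506,850 · Pioneer District: $901,500 · Riverside Zone: $4,684,050

Minimums first: Pioneer District $901,500. Remaining pool $6,190,900.
Remaining pool split over remaining residents 1,742: Lower Ward 1,506,855.11 → $1,506,850; Riverside Zone 4,684,044.89 → $4,684,050.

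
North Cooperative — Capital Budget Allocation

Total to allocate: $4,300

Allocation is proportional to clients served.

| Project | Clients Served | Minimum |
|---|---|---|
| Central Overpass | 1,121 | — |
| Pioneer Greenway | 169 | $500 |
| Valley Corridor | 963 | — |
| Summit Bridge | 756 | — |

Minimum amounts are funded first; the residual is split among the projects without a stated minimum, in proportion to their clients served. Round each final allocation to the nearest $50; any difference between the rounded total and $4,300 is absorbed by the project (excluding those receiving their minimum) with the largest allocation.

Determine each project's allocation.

Minimums first: Pioneer Greenway $500. Balance $3,800.
Balance split over remaining clients served 2,840: Central Overpass 1,499.93 → $1,500; Valley Corridor 1,288.52 → $1,300; Summit Bridge 1,011.55 → $1,000.

Central Overpass: $1,500 · Pioneer Greenway: $500 · Valley Corridor: $1,300 · Summit Bridge: $1,000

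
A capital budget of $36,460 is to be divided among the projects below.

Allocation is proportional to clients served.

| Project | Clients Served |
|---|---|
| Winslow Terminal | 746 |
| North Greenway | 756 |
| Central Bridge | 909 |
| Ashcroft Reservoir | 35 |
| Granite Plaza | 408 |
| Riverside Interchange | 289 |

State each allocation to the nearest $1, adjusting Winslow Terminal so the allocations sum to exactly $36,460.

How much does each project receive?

Sum of clients served: 3,143.
Raw shares: Winslow Terminal 746/3,143 × $36,460 = 8,653.88; North Greenway 756/3,143 × $36,460 = 8,769.89; Central Bridge 909/3,143 × $36,460 = 10,544.75; Ashcroft Reservoir 35/3,143 × $36,460 = 406.01; Granite Plaza 408/3,143 × $36,460 = 4,732.96; Riverside Interchange 289/3,143 × $36,460 = 3,352.51.
After rounding ($1): Winslow Terminal $8,654; North Greenway $8,770; Central Bridge $10,545; Ashcroft Reservoir $406; Granite Plaza $4,733; Riverside Interchange $3,353. Sum = $36,461.
Difference $36,460 − $36,461 = −$1 applied to Winslow Terminal: Winslow Terminal becomes $8,653.

Winslow Terminal: $8,653; North Greenway: $8,770; Central Bridge: $10,545; Ashcroft Reservoir: $406; Granite Plaza: $4,733; Riverside Interchange: $3,353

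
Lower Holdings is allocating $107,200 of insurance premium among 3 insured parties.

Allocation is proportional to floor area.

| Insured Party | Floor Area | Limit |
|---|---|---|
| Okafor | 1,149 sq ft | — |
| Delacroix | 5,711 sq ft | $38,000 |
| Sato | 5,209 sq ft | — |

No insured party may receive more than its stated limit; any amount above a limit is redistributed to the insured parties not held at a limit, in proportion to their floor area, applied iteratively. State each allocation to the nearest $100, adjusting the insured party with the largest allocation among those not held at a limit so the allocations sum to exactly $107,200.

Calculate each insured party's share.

Total floor area = 12,069.
Pro-rata shares before constraints: Okafor 10,205.72; Delacroix 50,726.59; Sato 46,267.69.
Cap binds for Delacroix ($38,000); remaining pool $69,200 reallocated over remaining floor area 6,358.
Shares after redistribution: Okafor 12,505.63 → $12,500; Sato 56,694.37 → $56,700.

Okafor: $12,500 | Delacroix: $38,000 | Sato: $56,700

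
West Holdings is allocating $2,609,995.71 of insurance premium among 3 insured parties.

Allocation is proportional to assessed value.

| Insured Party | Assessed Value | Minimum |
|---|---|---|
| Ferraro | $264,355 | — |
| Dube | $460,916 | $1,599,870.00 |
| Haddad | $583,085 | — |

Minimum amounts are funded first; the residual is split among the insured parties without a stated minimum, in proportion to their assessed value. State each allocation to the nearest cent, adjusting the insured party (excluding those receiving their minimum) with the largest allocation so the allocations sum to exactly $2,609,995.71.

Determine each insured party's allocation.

Ferraro: $315,104.06; Dube: $1,599,870.00; Haddad: $695,021.65

Guaranteed amounts: Dube $1,599,870.00. Residual $1,010,125.71.
Residual split over remaining assessed value 847,440: Ferraro 315,104.0570 → $315,104.06; Haddad 695,021.6530 → $695,021.65.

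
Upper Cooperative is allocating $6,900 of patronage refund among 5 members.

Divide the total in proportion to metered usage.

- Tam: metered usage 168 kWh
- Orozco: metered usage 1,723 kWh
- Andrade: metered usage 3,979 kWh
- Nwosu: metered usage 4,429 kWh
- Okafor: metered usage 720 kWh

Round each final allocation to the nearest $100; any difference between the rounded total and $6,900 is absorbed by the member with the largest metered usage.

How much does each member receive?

Sum of metered usage: 168 + 1,723 + 3,979 + 4,429 + 720 = 11,019.
Raw shares: Tam 105.20; Orozco 1,078.93; Andrade 2,491.61; Nwosu 2,773.40; Okafor 450.86.
Rounded to nearest $100: Tam $100; Orozco $1,100; Andrade $2,500; Nwosu $2,800; Okafor $500. Sum = $7,000.
Difference $6,900 − $7,000 = −$100 applied to largest metered usage (Nwosu): Nwosu becomes $2,700.

Tam: $100; Orozco: $1,100; Andrade: $2,500; Nwosu: $2,700; Okafor: $500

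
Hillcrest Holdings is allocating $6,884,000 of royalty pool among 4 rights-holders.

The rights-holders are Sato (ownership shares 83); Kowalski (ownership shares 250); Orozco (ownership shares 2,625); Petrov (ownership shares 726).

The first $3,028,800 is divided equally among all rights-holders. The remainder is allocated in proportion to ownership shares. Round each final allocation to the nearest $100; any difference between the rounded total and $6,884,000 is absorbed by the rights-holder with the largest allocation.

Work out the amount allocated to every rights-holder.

First tranche $3,028,800 split equally: $757,200 each.
Remainder $3,855,200 by ownership shares (total 3,684): Sato 86,857.11 → $86,900; Kowalski 261,617.81 → $261,600; Orozco 2,746,986.97 → $2,747,000; Petrov 759,738.11 → $759,700.
Totals: Sato $757,200 + $86,900 = $844,100; Kowalski $757,200 + $261,600 = $1,018,800; Orozco $757,200 + $2,747,000 = $3,504,200; Petrov $757,200 + $759,700 = $1,516,900.

Sato: $844,100; Kowalski: $1,018,800; Orozco: $3,504,200; Petrov: $1,516,900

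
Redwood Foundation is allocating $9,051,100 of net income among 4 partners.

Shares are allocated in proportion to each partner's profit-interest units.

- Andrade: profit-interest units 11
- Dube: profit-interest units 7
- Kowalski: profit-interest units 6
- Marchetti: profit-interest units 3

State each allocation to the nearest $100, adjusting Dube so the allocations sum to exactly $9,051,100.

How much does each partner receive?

Profit-interest units total: 27.
Unrounded shares: Andrade 11/27 × $9,051,100 = 3,687,485.19; Dube 7/27 × $9,051,100 = 2,346,581.48; Kowalski 6/27 × $9,051,100 = 2,011,355.56; Marchetti 3/27 × $9,051,100 = 1,005,677.78.
Rounded to nearest $100: Andrade $3,687,500; Dube $2,346,600; Kowalski $2,011,400; Marchetti $1,005,700. Sum = $9,051,200.
Difference $9,051,100 − $9,051,200 = −$100 applied to Dube: Dube becomes $2,346,500.

Andrade: $3,687,500 | Dube: $2,346,500 | Kowalski: $2,011,400 | Marchetti: $1,005,700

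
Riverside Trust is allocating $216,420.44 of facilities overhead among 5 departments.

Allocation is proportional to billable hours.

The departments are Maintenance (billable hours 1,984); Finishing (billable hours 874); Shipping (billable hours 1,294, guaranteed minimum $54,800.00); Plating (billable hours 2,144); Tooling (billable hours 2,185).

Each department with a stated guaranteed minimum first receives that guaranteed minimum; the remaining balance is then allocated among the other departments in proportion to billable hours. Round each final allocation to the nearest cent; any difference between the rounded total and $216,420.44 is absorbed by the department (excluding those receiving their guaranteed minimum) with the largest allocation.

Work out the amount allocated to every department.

Maintenance: $44,615.97 | Finishing: $19,654.41 | Shipping: $54,800.00 | Plating: $48,214.03 | Tooling: $49,136.03

Fund the minimums — Shipping $54,800.00. Remaining pool $161,620.44.
Remaining pool split over remaining billable hours 7,187: Maintenance 44,615.9667 → $44,615.97; Finishing 19,654.4128 → $19,654.41; Plating 48,214.0286 → $48,214.03; Tooling 49,136.0319 → $49,136.03.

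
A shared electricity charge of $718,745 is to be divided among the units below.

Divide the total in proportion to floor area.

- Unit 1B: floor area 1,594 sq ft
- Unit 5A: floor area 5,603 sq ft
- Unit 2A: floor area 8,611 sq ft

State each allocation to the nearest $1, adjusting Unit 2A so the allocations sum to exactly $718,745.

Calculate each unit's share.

Unit 1B: $72,475 · Unit 5A: $254,753 · Unit 2A: $391,517

Floor area total: 15,808.
Raw shares: Unit 1B 1,594/15,808 × $718,745 = 72,474.67; Unit 5A 5,603/15,808 × $718,745 = 254,752.55; Unit 2A 8,611/15,808 × $718,745 = 391,517.79.
At nearest $1: Unit 1B $72,475; Unit 5A $254,753; Unit 2A $391,518. Sum = $718,746.
Difference $718,745 − $718,746 = −$1 applied to Unit 2A: Unit 2A becomes $391,517.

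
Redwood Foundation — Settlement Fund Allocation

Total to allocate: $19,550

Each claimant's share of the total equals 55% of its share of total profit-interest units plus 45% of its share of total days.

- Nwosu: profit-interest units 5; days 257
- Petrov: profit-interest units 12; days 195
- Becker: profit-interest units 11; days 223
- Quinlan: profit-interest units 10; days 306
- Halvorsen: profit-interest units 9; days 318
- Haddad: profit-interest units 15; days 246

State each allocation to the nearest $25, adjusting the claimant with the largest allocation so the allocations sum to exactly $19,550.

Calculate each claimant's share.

Profit-interest units total 62; days total 1,545.
Blended shares (55% profit-interest units + 45% days): Nwosu 0.1192; Petrov 0.1632; Becker 0.1625; Quinlan 0.1778; Halvorsen 0.1725; Haddad 0.2047.
Raw shares: Nwosu 2,330.54; Petrov 3,191.49; Becker 3,177.50; Quinlan 3,476.69; Halvorsen 3,371.59; Haddad 4,002.18.
At nearest $25: Nwosu $2,325; Petrov $3,200; Becker $3,175; Quinlan $3,475; Halvorsen $3,375; Haddad $4,000. Sum = $19,550.
Sum already equals the total — no adjustment.

Nwosu: $2,325 | Petrov: $3,200 | Becker: $3,175 | Quinlan: $3,475 | Halvorsen: $3,375 | Haddad: $4,000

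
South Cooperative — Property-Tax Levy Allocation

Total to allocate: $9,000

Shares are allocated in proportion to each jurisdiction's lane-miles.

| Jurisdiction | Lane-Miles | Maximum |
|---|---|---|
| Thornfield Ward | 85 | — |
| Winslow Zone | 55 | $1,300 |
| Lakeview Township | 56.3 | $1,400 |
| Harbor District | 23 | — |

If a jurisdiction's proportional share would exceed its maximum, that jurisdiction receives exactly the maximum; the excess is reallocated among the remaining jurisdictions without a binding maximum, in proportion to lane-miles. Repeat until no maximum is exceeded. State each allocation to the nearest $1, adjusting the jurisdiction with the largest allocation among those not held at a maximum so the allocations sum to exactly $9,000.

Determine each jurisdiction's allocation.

Thornfield Ward: $4,958 | Winslow Zone: $1,300 | Lakeview Township: $1,400 | Harbor District: $1,342

Lane-miles total: 219.3.
Unconstrained shares: Thornfield Ward 3,488.37; Winslow Zone 2,257.18; Lakeview Township 2,310.53; Harbor District 943.91.
Cap binds for Winslow Zone ($1,300), Lakeview Township ($1,400); balance $6,300 reallocated over remaining lane-miles 108.
Redistributed shares: Thornfield Ward 4,958.33 → $4,958; Harbor District 1,341.67 → $1,342.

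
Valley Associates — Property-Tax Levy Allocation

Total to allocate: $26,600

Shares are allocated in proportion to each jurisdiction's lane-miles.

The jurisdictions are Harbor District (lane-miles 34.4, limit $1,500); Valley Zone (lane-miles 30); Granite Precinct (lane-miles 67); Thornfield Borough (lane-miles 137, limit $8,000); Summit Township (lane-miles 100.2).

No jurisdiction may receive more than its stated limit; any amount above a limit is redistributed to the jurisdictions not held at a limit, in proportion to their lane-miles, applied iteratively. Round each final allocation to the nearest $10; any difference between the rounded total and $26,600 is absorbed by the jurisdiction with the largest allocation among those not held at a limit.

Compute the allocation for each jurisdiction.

Harbor District: $1,500 | Valley Zone: $2,600 | Granite Precinct: $5,810 | Thornfield Borough: $8,000 | Summit Township: $8,690

Sum of lane-miles: 368.6.
Pro-rata shares before constraints: Harbor District 2,482.47; Valley Zone 2,164.95; Granite Precinct 4,835.05; Thornfield Borough 9,886.60; Summit Township 7,230.93.
Cap binds for Harbor District ($1,500), Thornfield Borough ($8,000); remaining pool $17,100 reallocated over remaining lane-miles 197.2.
Redistributed shares: Valley Zone 2,601.42 → $2,600; Granite Precinct 5,809.84 → $5,810; Summit Township 8,688.74 → $8,690.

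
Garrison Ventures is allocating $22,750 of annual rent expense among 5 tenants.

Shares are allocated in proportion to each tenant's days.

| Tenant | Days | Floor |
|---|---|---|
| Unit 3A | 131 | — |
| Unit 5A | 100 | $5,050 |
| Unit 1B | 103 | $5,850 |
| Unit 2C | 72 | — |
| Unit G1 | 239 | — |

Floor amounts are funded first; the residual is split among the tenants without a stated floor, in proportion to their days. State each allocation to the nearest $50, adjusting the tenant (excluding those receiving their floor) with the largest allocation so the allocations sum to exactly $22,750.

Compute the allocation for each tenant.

Unit 3A: $3,500; Unit 5A: $5,050; Unit 1B: $5,850; Unit 2C: $1,950; Unit G1: $6,400

Minimums first: Unit 5A $5,050; Unit 1B $5,850. Balance $11,850.
Balance split over remaining days 442: Unit 3A 3,512.10 → $3,500; Unit 2C 1,930.32 → $1,950; Unit G1 6,407.58 → $6,400.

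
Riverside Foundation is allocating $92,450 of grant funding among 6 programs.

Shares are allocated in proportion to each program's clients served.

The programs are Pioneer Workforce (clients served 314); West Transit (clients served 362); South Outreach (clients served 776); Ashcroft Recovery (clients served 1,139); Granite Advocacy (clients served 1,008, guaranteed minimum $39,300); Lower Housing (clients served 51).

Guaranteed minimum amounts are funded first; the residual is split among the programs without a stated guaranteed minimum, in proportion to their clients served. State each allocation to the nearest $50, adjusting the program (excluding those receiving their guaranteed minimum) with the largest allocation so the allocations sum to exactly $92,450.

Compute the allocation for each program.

Fund the minimums — Granite Advocacy $39,300. Balance $53,150.
Balance split over remaining clients served 2,642: Pioneer Workforce 6,316.84 → $6,300; West Transit 7,282.48 → $7,300; South Outreach 15,611.05 → $15,600; Ashcroft Recovery 22,913.64 → $22,900; Lower Housing 1,025.98 → $1,050.

Pioneer Workforce: $6,300; West Transit: $7,300; South Outreach: $15,600; Ashcroft Recovery: $22,900; Granite Advocacy: $39,300; Lower Housing: $1,050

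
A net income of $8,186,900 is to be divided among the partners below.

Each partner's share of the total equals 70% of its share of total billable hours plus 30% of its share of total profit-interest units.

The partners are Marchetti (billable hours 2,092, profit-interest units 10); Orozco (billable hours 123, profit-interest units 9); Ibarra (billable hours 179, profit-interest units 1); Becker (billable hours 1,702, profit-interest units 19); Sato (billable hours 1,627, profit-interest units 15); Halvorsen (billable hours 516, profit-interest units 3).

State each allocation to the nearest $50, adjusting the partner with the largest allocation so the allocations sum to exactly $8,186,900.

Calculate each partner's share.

Billable hours total 6,239; profit-interest units total 57.
Composite weights (70% billable hours + 30% profit-interest units): Marchetti 0.2873; Orozco 0.0612; Ibarra 0.0253; Becker 0.2910; Sato 0.2615; Halvorsen 0.0737.
Unrounded shares: Marchetti 2,352,494.92; Orozco 500,782.11; Ibarra 207,509.30; Becker 2,382,061.16; Sato 2,140,814.16; Halvorsen 603,238.36.
After rounding ($50): Marchetti $2,352,500; Orozco $500,800; Ibarra $207,500; Becker $2,382,050; Sato $2,140,800; Halvorsen $603,250. Sum = $8,186,900.
Rounded total matches; no reconciliation needed.

Marchetti: $2,352,500 | Orozco: $500,800 | Ibarra: $207,500 | Becker: $2,382,050 | Sato: $2,140,800 | Halvorsen: $603,250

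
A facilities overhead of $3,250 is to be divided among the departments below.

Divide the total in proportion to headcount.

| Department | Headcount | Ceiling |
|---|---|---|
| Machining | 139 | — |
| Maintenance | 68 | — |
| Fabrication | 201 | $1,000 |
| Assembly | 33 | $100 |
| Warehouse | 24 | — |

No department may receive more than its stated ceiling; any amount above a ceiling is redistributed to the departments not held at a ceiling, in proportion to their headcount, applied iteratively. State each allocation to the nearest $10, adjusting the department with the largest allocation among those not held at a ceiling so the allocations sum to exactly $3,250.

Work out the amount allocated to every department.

Combined headcount = 465.
Pro-rata shares before constraints: Machining 971.51; Maintenance 475.27; Fabrication 1,404.84; Assembly 230.65; Warehouse 167.74.
Held at cap: Fabrication ($1,000), Assembly ($100); remaining pool $2,150 reallocated over remaining headcount 231.
Redistributed shares: Machining 1,293.72 → $1,290; Maintenance 632.90 → $630; Warehouse 223.38 → $220.
Rounding difference +$10 applied to Machining → $1,300.

Machining: $1,300 · Maintenance: $630 · Fabrication: $1,000 · Assembly: $100 · Warehouse: $220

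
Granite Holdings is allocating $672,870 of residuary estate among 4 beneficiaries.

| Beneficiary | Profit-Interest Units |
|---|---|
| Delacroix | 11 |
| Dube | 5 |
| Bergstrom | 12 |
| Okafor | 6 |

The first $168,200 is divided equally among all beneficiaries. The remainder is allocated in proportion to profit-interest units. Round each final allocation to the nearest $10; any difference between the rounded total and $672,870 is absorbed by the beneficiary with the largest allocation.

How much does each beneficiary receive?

Equal tier: $168,200 ÷ 4 = $42,050 apiece.
Remainder $504,670 by profit-interest units (total 34): Delacroix 163,275.59 → $163,280; Dube 74,216.18 → $74,220; Bergstrom 178,118.82 → $178,120; Okafor 89,059.41 → $89,060.
Rounding difference −$10 on remainder applied to Bergstrom.
Totals: Delacroix $42,050 + $163,280 = $205,330; Dube $42,050 + $74,220 = $116,270; Bergstrom $42,050 + $178,110 = $220,160; Okafor $42,050 + $89,060 = $131,110.

Delacroix: $205,330; Dube: $116,270; Bergstrom: $220,160; Okafor: $131,110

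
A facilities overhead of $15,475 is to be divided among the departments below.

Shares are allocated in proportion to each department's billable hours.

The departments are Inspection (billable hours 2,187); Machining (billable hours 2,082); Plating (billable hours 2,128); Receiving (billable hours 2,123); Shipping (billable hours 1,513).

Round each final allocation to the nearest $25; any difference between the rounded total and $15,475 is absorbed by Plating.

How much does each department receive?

Total billable hours = 10,033.
Raw shares: Inspection 2,187/10,033 × $15,475 = 3,373.25; Machining 2,082/10,033 × $15,475 = 3,211.30; Plating 2,128/10,033 × $15,475 = 3,282.25; Receiving 2,123/10,033 × $15,475 = 3,274.54; Shipping 1,513/10,033 × $15,475 = 2,333.67.
Rounded to nearest $25: Inspection $3,375; Machining $3,200; Plating $3,275; Receiving $3,275; Shipping $2,325. Sum = $15,450.
Difference $15,475 − $15,450 = +$25 applied to Plating: Plating becomes $3,300.

Inspection: $3,375 | Machining: $3,200 | Plating: $3,300 | Receiving: $3,275 | Shipping: $2,325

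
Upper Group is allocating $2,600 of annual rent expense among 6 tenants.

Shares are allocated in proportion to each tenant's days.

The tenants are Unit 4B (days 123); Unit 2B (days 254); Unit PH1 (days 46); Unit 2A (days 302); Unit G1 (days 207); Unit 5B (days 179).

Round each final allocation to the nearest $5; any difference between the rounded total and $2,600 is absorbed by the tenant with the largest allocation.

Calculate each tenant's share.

Days total: 1,111.
Unrounded shares: Unit 4B 123/1,111 × $2,600 = 287.85; Unit 2B 254/1,111 × $2,600 = 594.42; Unit PH1 46/1,111 × $2,600 = 107.65; Unit 2A 302/1,111 × $2,600 = 706.75; Unit G1 207/1,111 × $2,600 = 484.43; Unit 5B 179/1,111 × $2,600 = 418.90.
Rounded to nearest $5: Unit 4B $290; Unit 2B $595; Unit PH1 $110; Unit 2A $705; Unit G1 $485; Unit 5B $420. Sum = $2,605.
Difference $2,600 − $2,605 = −$5 applied to largest allocation (Unit 2A): Unit 2A becomes $700.

Unit 4B: $290 | Unit 2B: $595 | Unit PH1: $110 | Unit 2A: $700 | Unit G1: $485 | Unit 5B: $420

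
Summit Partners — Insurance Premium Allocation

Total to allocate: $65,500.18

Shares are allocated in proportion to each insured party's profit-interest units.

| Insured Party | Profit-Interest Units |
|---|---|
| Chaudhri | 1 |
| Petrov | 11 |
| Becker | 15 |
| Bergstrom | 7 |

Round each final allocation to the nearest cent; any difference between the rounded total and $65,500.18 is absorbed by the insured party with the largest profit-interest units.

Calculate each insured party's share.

Total profit-interest units = 1 + 11 + 15 + 7 = 34.
Proportional shares: Chaudhri 1,926.4759; Petrov 21,191.2347; Becker 28,897.1382; Bergstrom 13,485.3312.
After rounding (cent): Chaudhri $1,926.48; Petrov $21,191.23; Becker $28,897.14; Bergstrom $13,485.33. Sum = $65,500.18.
Sum already equals the total — no adjustment.

Chaudhri: $1,926.48 · Petrov: $21,191.23 · Becker: $28,897.14 · Bergstrom: $13,485.33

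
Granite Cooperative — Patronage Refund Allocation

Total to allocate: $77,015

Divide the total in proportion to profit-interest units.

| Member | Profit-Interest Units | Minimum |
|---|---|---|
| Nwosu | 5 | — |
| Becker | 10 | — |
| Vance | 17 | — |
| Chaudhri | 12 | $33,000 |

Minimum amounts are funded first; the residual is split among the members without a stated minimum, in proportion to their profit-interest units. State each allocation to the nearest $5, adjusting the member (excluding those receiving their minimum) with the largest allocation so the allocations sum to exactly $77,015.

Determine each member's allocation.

Nwosu: $6,875; Becker: $13,755; Vance: $23,385; Chaudhri: $33,000

Fund the minimums — Chaudhri $33,000. Residual $44,015.
Residual split over remaining profit-interest units 32: Nwosu 6,877.34 → $6,875; Becker 13,754.69 → $13,755; Vance 23,382.97 → $23,385.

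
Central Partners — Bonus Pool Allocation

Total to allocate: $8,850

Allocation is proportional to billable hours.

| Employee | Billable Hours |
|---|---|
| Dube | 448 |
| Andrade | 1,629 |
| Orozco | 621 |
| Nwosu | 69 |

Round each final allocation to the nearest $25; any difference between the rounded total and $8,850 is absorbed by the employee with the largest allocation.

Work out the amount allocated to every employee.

Dube: $1,425 · Andrade: $5,225 · Orozco: $1,975 · Nwosu: $225

Sum of billable hours: 2,767.
Proportional shares: Dube 448/2,767 × $8,850 = 1,432.89; Andrade 1,629/2,767 × $8,850 = 5,210.21; Orozco 621/2,767 × $8,850 = 1,986.21; Nwosu 69/2,767 × $8,850 = 220.69.
After rounding ($25): Dube $1,425; Andrade $5,200; Orozco $1,975; Nwosu $225. Sum = $8,825.
Difference $8,850 − $8,825 = +$25 applied to largest allocation (Andrade): Andrade becomes $5,225.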